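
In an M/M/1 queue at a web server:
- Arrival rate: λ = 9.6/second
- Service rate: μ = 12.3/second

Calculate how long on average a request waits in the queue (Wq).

First, compute utilization: ρ = λ/μ = 9.6/12.3 = 0.7805
For M/M/1: Wq = λ/(μ(μ-λ))
Wq = 9.6/(12.3 × (12.3-9.6))
Wq = 9.6/(12.3 × 2.70)
Wq = 0.2891 seconds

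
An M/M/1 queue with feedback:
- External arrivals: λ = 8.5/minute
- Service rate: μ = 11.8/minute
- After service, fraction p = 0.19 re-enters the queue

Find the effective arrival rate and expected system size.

Effective arrival rate: λ_eff = λ/(1-p) = 8.5/(1-0.19) = 8.5/0.81 = 10.493827
ρ = λ_eff/μ = 10.493827/11.8 = 0.889307
L = ρ/(1-ρ) = 0.889307/(1-0.889307) = 8.0340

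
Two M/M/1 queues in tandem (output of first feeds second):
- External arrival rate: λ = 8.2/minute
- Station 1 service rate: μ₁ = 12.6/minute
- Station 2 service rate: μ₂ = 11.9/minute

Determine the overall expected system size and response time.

By Jackson's theorem, each station behaves as independent M/M/1.
Station 1: ρ₁ = 8.2/12.6 = 0.6508, L₁ = ρ₁/(1-ρ₁) = λ/(μ₁-λ) = 8.2/4.40 = 1.86364
Station 2: ρ₂ = 8.2/11.9 = 0.6891, L₂ = ρ₂/(1-ρ₂) = λ/(μ₂-λ) = 8.2/3.70 = 2.21622
Total: L = L₁ + L₂ = 1.86364 + 2.21622 = 4.0799
W = L/λ = 4.0799/8.2 = 0.4975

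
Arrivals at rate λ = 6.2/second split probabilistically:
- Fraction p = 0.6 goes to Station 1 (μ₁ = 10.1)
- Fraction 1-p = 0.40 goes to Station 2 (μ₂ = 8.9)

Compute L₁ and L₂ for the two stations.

Effective rates: λ₁ = 6.2×0.6 = 3.72, λ₂ = 6.2×0.40 = 2.48
Station 1: ρ₁ = 3.72/10.1 = 0.36832, L₁ = ρ₁/(1-ρ₁) = 0.36832/(1-0.36832) = 0.5831
Station 2: ρ₂ = 2.48/8.9 = 0.27865, L₂ = ρ₂/(1-ρ₂) = 0.27865/(1-0.27865) = 0.3863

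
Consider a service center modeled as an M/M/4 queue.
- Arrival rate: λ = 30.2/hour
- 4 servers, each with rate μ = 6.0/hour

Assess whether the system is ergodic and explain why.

Stability requires ρ = λ/(cμ) < 1
ρ = 30.2/(4 × 6.0) = 30.2/24.00 = 1.2583
Since 1.2583 ≥ 1, the system is UNSTABLE.
Need c > λ/μ = 30.2/6.0 = 5.03.
Minimum servers needed: c = 6.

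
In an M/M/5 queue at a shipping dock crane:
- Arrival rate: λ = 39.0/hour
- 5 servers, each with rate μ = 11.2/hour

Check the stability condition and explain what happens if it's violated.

Stability requires ρ = λ/(cμ) < 1
ρ = 39.0/(5 × 11.2) = 39.0/56.00 = 0.6964
Since 0.6964 < 1, the system is STABLE.
The servers are busy 69.64% of the time.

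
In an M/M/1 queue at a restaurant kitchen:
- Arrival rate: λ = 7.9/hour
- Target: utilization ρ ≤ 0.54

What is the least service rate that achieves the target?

ρ = λ/μ, so μ = λ/ρ
μ ≥ 7.9/0.54 = 14.6296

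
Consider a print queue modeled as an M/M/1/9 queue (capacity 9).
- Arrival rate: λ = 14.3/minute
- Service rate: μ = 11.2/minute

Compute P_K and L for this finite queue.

ρ = λ/μ = 14.3/11.2 = 1.27679
P₀ = (1-ρ)/(1-ρ^(K+1)) = (1-1.27679)/(1-1.27679^10) = -0.2768/-10.5132 = 0.02633
P_K = P₀×ρ^K = 0.02633 × 1.27679^9 = 0.02633 × 9.0173 = 0.2374
Blocking probability P_9 = 0.2374 (23.74%)
L = ρ[1 - (K+1)ρ^K + Kρ^(K+1)] / [(1-ρ)(1-ρ^(K+1))]
L = 1.27679 × (1 - 10×9.0173 + 9×11.5132) / ((1 - 1.27679) × (1 - 11.5132)) = 6.3383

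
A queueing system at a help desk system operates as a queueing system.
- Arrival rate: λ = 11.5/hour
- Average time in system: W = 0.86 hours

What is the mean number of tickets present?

Little's Law: L = λW
L = 11.5 × 0.86 = 9.8900 tickets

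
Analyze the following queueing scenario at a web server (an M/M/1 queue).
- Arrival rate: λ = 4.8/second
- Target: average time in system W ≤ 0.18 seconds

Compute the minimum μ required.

For M/M/1: W = 1/(μ-λ)
Need W ≤ 0.18, so 1/(μ-λ) ≤ 0.18
μ - λ ≥ 1/0.18 = 5.5556
μ ≥ 4.8 + 5.5556 = 10.3556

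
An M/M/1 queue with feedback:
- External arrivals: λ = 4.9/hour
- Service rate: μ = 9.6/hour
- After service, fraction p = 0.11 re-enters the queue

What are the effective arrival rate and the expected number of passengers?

Effective arrival rate: λ_eff = λ/(1-p) = 4.9/(1-0.11) = 4.9/0.89 = 5.5056
ρ = λ_eff/μ = 5.5056/9.6 = 0.5735
L = ρ/(1-ρ) = 0.5735/(1-0.5735) = 1.3447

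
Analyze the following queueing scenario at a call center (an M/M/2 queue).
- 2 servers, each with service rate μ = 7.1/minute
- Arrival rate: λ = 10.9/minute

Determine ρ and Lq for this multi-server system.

Traffic intensity: ρ = λ/(cμ) = 10.9/(2×7.1) = 0.7676
Since ρ = 0.7676 < 1, system is stable.
Offered load a = λ/μ = cρ = 10.9/7.1 = 1.5352
P₀ = [ Σₙ₌₀^1 aⁿ/n! + a^2/(2!(1-ρ)) ]⁻¹
Σ = a^0/0! + a^1/1! = 1.0000 + 1.5352 = 2.5352
a^2/(2!(1-ρ)) = 2.3569/(2 × 0.2324) = 5.0708
P₀ = 1/(2.5352 + 5.0708) = 0.1315
Lq = P₀·a^2·ρ / (2!(1-ρ)²) = 0.13147 × 2.3569 × 0.76761 / (2 × 0.054007) = 2.2021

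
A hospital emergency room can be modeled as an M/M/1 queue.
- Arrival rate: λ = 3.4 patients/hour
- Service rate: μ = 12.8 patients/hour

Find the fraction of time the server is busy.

Server utilization: ρ = λ/μ
ρ = 3.4/12.8 = 0.2656
The server is busy 26.56% of the time.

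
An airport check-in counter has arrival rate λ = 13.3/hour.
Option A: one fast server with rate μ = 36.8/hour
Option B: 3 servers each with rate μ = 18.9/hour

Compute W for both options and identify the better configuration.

Option A: single server μ = 36.8 (M/M/1)
  ρ_A = 13.3/36.8 = 0.3614
  W_A = 1/(μ-λ) = 1/(36.8-13.3) = 1/23.50 = 0.04255

Option B: 3 servers μ = 18.9 (M/M/3)
  ρ_B = λ/(cμ) = 13.3/(3×18.9) = 0.2346
  Offered load a = λ/μ = cρ = 13.3/18.9 = 0.7037
  P₀ = [ Σₙ₌₀^2 aⁿ/n! + a^3/(3!(1-ρ)) ]⁻¹
  Σ = a^0/0! + a^1/1! + a^2/2! = 1.0000 + 0.7037 + 0.2476 = 1.9513
  a^3/(3!(1-ρ)) = 0.34847/(6 × 0.76543) = 0.07588
  P₀ = 1/(1.9513 + 0.07588) = 0.4933
  Lq = P₀·a^3·ρ / (3!(1-ρ)²) = 0.4933 × 0.3485 × 0.2346 / (6 × 0.5859) = 0.01147
  Wq_B = Lq/λ = 0.01147/13.3 = 0.0008624
  W_B = Wq_B + 1/μ = 0.0008624 + 0.05291 = 0.05377

Since W_A = 0.04255 < W_B = 0.05377, Option A (single fast server) has the shorter time in system.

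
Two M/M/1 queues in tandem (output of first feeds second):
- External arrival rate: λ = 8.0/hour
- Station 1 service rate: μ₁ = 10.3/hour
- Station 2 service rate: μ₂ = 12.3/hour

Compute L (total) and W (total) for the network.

By Jackson's theorem, each station behaves as independent M/M/1.
Station 1: ρ₁ = 8.0/10.3 = 0.7767, L₁ = ρ₁/(1-ρ₁) = λ/(μ₁-λ) = 8.0/2.30 = 3.47826
Station 2: ρ₂ = 8.0/12.3 = 0.6504, L₂ = ρ₂/(1-ρ₂) = λ/(μ₂-λ) = 8.0/4.30 = 1.86047
Total: L = L₁ + L₂ = 3.47826 + 1.86047 = 5.3387
W = L/λ = 5.3387/8.0 = 0.6673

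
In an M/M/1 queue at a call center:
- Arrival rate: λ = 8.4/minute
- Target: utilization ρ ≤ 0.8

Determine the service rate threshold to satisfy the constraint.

ρ = λ/μ, so μ = λ/ρ
μ ≥ 8.4/0.8 = 10.5000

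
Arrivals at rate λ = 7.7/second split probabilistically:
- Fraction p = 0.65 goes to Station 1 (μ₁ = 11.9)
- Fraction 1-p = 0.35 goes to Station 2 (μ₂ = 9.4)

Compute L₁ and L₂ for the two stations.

Effective rates: λ₁ = 7.7×0.65 = 5.005, λ₂ = 7.7×0.35 = 2.695
Station 1: ρ₁ = 5.005/11.9 = 0.4206, L₁ = ρ₁/(1-ρ₁) = 0.4206/(1-0.4206) = 0.7259
Station 2: ρ₂ = 2.695/9.4 = 0.2867, L₂ = ρ₂/(1-ρ₂) = 0.2867/(1-0.2867) = 0.4019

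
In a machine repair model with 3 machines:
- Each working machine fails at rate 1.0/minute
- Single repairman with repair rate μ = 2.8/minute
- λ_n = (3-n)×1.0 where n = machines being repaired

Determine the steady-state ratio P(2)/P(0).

P(2)/P(0) = ∏_{i=0}^{2-1} λ_i/μ_{i+1}
= (3-0)×1.0/2.8 × (3-1)×1.0/2.8
= 0.7653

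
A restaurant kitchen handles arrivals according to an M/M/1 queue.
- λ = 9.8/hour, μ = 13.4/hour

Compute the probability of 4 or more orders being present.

ρ = λ/μ = 9.8/13.4 = 0.73134
P(N ≥ n) = ρⁿ
P(N ≥ 4) = 0.73134^4
P(N ≥ 4) = 0.2861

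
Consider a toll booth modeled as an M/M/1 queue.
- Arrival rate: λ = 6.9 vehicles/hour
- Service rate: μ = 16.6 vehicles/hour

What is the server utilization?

Server utilization: ρ = λ/μ
ρ = 6.9/16.6 = 0.4157
The server is busy 41.57% of the time.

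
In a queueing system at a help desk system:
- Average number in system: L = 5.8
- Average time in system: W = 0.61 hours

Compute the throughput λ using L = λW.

Little's Law: L = λW, so λ = L/W
λ = 5.8/0.61 = 9.5082 tickets/hour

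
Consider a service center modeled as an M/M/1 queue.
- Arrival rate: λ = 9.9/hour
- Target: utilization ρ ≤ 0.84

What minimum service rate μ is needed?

ρ = λ/μ, so μ = λ/ρ
μ ≥ 9.9/0.84 = 11.7857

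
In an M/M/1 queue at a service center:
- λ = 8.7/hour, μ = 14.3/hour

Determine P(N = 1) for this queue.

ρ = λ/μ = 8.7/14.3 = 0.60839
P(n) = (1-ρ)ρⁿ
P(1) = (1-0.60839) × 0.60839^1
P(1) = 0.39161 × 0.60839
P(1) = 0.2383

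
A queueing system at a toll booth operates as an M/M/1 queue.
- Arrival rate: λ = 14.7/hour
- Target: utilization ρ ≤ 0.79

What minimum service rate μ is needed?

ρ = λ/μ, so μ = λ/ρ
μ ≥ 14.7/0.79 = 18.6076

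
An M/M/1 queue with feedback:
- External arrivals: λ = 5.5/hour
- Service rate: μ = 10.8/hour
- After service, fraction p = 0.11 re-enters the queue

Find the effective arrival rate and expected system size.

Effective arrival rate: λ_eff = λ/(1-p) = 5.5/(1-0.11) = 5.5/0.89 = 6.1798
ρ = λ_eff/μ = 6.1798/10.8 = 0.5722
L = ρ/(1-ρ) = 0.5722/(1-0.5722) = 1.3375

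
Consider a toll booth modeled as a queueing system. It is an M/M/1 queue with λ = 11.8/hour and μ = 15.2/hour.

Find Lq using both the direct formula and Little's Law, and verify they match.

Method 1 (direct): Lq = λ²/(μ(μ-λ)) = 139.24/(15.2 × 3.40) = 2.6943

Method 2 (Little's Law):
W = 1/(μ-λ) = 1/3.40 = 0.29412
Wq = W - 1/μ = 0.29412 - 0.065789 = 0.22833
Lq = λWq = 11.8 × 0.22833 = 2.6943 ✔ (matches Method 1)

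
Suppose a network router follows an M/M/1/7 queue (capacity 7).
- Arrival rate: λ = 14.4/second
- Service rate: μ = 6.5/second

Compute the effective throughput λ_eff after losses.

ρ = λ/μ = 14.4/6.5 = 2.2154
P₀ = (1-ρ)/(1-ρ^(K+1)) = (1-2.2154)/(1-2.2154^8) = -1.2154/-579.2528 = 0.002098
P_K = P₀×ρ^K = 0.0020982 × 2.2154^7 = 0.0020982 × 261.9178 = 0.5496
λ_eff = λ(1-P_K) = 14.4 × (1 - 0.549558) = 14.4 × 0.450442 = 6.4864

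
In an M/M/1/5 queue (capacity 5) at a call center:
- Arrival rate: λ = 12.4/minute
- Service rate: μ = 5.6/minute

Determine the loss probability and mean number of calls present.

ρ = λ/μ = 12.4/5.6 = 2.2143
P₀ = (1-ρ)/(1-ρ^(K+1)) = (1-2.2143)/(1-2.2143^6) = -1.2143/-116.8742 = 0.01039
P_K = P₀×ρ^K = 0.01039 × 2.2143^5 = 0.01039 × 53.2332 = 0.5531
Blocking probability P_5 = 0.5531 (55.31%)
L = ρ[1 - (K+1)ρ^K + Kρ^(K+1)] / [(1-ρ)(1-ρ^(K+1))]
L = 2.2143 × (1 - 6×53.2332 + 5×117.8742) / ((1 - 2.2143) × (1 - 117.8742)) = 4.2278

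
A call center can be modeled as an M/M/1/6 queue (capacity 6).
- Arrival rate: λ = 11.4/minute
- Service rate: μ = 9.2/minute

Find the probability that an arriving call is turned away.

ρ = λ/μ = 11.4/9.2 = 1.23913
P₀ = (1-ρ)/(1-ρ^(K+1)) = (1-1.23913)/(1-1.23913^7) = -0.23913/-3.4856 = 0.06861
P_K = P₀×ρ^K = 0.068606 × 1.23913^6 = 0.068606 × 3.6199 = 0.2483
Blocking probability = 24.83%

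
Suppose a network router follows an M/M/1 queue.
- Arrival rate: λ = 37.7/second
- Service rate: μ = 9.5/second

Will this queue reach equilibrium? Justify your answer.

Stability requires ρ = λ/(cμ) < 1
ρ = 37.7/(1 × 9.5) = 37.7/9.50 = 3.9684
Since 3.9684 ≥ 1, the system is UNSTABLE.
Queue grows without bound. Need μ > λ = 37.7.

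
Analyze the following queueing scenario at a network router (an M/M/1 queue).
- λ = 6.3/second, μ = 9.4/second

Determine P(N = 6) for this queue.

ρ = λ/μ = 6.3/9.4 = 0.6702
P(n) = (1-ρ)ρⁿ
P(6) = (1-0.6702) × 0.6702^6
P(6) = 0.3298 × 0.09062
P(6) = 0.02989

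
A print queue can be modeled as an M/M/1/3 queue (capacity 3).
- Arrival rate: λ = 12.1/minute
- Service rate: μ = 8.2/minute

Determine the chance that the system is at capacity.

ρ = λ/μ = 12.1/8.2 = 1.4756
P₀ = (1-ρ)/(1-ρ^(K+1)) = (1-1.4756)/(1-1.4756^4) = -0.4756/-3.7411 = 0.1271
P_K = P₀×ρ^K = 0.12713 × 1.4756^3 = 0.12713 × 3.2130 = 0.4085
Blocking probability = 40.85%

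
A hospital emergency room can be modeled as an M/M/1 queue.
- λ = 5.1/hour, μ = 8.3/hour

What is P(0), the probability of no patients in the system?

ρ = λ/μ = 5.1/8.3 = 0.6145
P(0) = 1 - ρ = 1 - 0.6145 = 0.3855
The server is idle 38.55% of the time.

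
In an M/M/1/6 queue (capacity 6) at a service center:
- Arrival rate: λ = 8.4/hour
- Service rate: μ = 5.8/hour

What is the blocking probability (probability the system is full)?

ρ = λ/μ = 8.4/5.8 = 1.4483
P₀ = (1-ρ)/(1-ρ^(K+1)) = (1-1.4483)/(1-1.4483^7) = -0.4483/-12.3663 = 0.03625
P_K = P₀×ρ^K = 0.036252 × 1.4483^6 = 0.036252 × 9.2289 = 0.3346
Blocking probability = 33.46%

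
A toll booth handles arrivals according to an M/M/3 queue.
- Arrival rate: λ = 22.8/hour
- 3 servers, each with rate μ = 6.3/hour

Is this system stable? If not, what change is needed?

Stability requires ρ = λ/(cμ) < 1
ρ = 22.8/(3 × 6.3) = 22.8/18.90 = 1.2063
Since 1.2063 ≥ 1, the system is UNSTABLE.
Need c > λ/μ = 22.8/6.3 = 3.62.
Minimum servers needed: c = 4.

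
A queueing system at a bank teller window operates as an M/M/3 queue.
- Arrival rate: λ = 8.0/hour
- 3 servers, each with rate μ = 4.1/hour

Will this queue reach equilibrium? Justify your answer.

Stability requires ρ = λ/(cμ) < 1
ρ = 8.0/(3 × 4.1) = 8.0/12.30 = 0.6504
Since 0.6504 < 1, the system is STABLE.
The servers are busy 65.04% of the time.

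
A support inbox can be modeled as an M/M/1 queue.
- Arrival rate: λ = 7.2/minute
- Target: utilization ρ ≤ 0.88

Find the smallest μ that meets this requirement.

ρ = λ/μ, so μ = λ/ρ
μ ≥ 7.2/0.88 = 8.1818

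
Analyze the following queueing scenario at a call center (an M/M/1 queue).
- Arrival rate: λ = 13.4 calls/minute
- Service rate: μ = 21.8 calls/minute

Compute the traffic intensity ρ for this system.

Server utilization: ρ = λ/μ
ρ = 13.4/21.8 = 0.6147
The server is busy 61.47% of the time.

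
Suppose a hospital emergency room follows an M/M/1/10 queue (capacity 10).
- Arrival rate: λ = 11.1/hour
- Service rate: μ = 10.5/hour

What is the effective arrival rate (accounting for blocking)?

ρ = λ/μ = 11.1/10.5 = 1.05714
P₀ = (1-ρ)/(1-ρ^(K+1)) = (1-1.05714)/(1-1.05714^11) = -0.0571400/-0.842712 = 0.06780
P_K = P₀×ρ^K = 0.06780 × 1.05714^10 = 0.06780 × 1.7431 = 0.1182
λ_eff = λ(1-P_K) = 11.1 × (1 - 0.11819) = 11.1 × 0.88181 = 9.7881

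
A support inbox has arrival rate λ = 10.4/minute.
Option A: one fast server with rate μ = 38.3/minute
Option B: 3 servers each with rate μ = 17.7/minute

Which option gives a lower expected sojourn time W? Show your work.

Option A: single server μ = 38.3 (M/M/1)
  ρ_A = 10.4/38.3 = 0.2715
  W_A = 1/(μ-λ) = 1/(38.3-10.4) = 1/27.90 = 0.03584

Option B: 3 servers μ = 17.7 (M/M/3)
  ρ_B = λ/(cμ) = 10.4/(3×17.7) = 0.1959
  Offered load a = λ/μ = cρ = 10.4/17.7 = 0.5876
  P₀ = [ Σₙ₌₀^2 aⁿ/n! + a^3/(3!(1-ρ)) ]⁻¹
  Σ = a^0/0! + a^1/1! + a^2/2! = 1.0000 + 0.5876 + 0.1726 = 1.7602
  a^3/(3!(1-ρ)) = 0.20285/(6 × 0.80414) = 0.04204
  P₀ = 1/(1.7602 + 0.04204) = 0.5549
  Lq = P₀·a^3·ρ / (3!(1-ρ)²) = 0.55487 × 0.20285 × 0.19586 / (6 × 0.64665) = 0.005682
  Wq_B = Lq/λ = 0.00568185/10.4 = 0.00054633
  W_B = Wq_B + 1/μ = 0.00054633 + 0.056497 = 0.05704

Since W_A = 0.03584 < W_B = 0.05704, Option A (single fast server) has the shorter time in system.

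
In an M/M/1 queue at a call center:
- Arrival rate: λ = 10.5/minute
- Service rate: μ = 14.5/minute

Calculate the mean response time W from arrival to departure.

First, compute utilization: ρ = λ/μ = 10.5/14.5 = 0.7241
For M/M/1: W = 1/(μ-λ)
W = 1/(14.5-10.5) = 1/4.00
W = 0.2500 minutes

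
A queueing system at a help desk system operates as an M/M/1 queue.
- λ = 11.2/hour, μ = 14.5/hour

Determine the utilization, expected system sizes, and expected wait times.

Step 1: ρ = λ/μ = 11.2/14.5 = 0.7724
Step 2: L = λ/(μ-λ) = 11.2/3.30 = 3.3939
Step 3: Lq = λ²/(μ(μ-λ)) = 125.44/(14.5×3.30) = 2.6215
Step 4: W = 1/(μ-λ) = 1/3.30 = 0.30303
Step 5: Wq = λ/(μ(μ-λ)) = 11.2/(14.5×3.30) = 0.2341
Step 6: P(0) = 1-ρ = 0.2276
Verify: L = λW = 11.2×0.30303 = 3.3939 ✔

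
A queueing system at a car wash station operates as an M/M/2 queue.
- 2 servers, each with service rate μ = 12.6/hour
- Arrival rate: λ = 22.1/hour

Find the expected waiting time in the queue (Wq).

Traffic intensity: ρ = λ/(cμ) = 22.1/(2×12.6) = 0.8770
Since ρ = 0.8770 < 1, system is stable.
Offered load a = λ/μ = cρ = 22.1/12.6 = 1.7540
P₀ = [ Σₙ₌₀^1 aⁿ/n! + a^2/(2!(1-ρ)) ]⁻¹
Σ = a^0/0! + a^1/1! = 1.0000 + 1.7540 = 2.7540
a^2/(2!(1-ρ)) = 3.07640/(2 × 0.123016) = 12.5041
P₀ = 1/(2.7540 + 12.5041) = 0.06554
Lq = P₀·a^2·ρ / (2!(1-ρ)²) = 0.0655391 × 3.07640 × 0.876984 / (2 × 0.0151329) = 5.8423
Wq = Lq/λ = 5.8423/22.1 = 0.2644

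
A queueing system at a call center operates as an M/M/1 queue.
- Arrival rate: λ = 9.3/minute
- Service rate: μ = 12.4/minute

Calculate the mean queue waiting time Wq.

First, compute utilization: ρ = λ/μ = 9.3/12.4 = 0.7500
For M/M/1: Wq = λ/(μ(μ-λ))
Wq = 9.3/(12.4 × (12.4-9.3))
Wq = 9.3/(12.4 × 3.10)
Wq = 0.2419 minutes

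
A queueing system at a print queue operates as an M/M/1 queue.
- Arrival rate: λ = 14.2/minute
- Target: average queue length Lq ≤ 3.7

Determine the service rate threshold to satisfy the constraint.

For M/M/1: Lq = λ²/(μ(μ-λ))
Need Lq ≤ 3.7, i.e. μ(μ-λ) ≥ λ²/3.7
μ² - 14.2μ - 201.64/3.7 ≥ 0  →  μ² - 14.2μ - 54.4973 ≥ 0
Quadratic formula (positive root): μ = [λ + √(λ² + 4×54.4973)]/2
Discriminant: 201.64 + 4×54.4973 = 419.6292, √419.6292 = 20.4849
μ ≥ (14.2 + 20.4849)/2 = 17.3424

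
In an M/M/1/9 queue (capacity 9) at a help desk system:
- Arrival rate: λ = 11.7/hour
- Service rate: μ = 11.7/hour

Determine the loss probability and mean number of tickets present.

ρ = λ/μ = 11.7/11.7 = 1 exactly.
With ρ = 1 the usual (1-ρ)/(1-ρ^(K+1)) form is 0/0; instead every state 0..K is equally likely.
P₀ = 1/(K+1) = 1/10 = 0.1000
P_K = P₀×ρ^K = P₀ = 0.1000
Blocking probability P_9 = 0.1000 (10.00%)
L = K/2 = 9/2 = 4.5000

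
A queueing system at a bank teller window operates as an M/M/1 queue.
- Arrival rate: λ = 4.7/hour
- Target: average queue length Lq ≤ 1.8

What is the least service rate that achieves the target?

For M/M/1: Lq = λ²/(μ(μ-λ))
Need Lq ≤ 1.8, i.e. μ(μ-λ) ≥ λ²/1.8
μ² - 4.7μ - 22.09/1.8 ≥ 0  →  μ² - 4.7μ - 12.27222 ≥ 0
Quadratic formula (positive root): μ = [λ + √(λ² + 4×12.27222)]/2
Discriminant: 22.09 + 4×12.27222 = 71.1789, √71.1789 = 8.4368
μ ≥ (4.7 + 8.4368)/2 = 6.5684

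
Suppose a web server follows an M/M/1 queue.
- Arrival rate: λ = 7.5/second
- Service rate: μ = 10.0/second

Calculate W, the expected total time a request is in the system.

First, compute utilization: ρ = λ/μ = 7.5/10.0 = 0.7500
For M/M/1: W = 1/(μ-λ)
W = 1/(10.0-7.5) = 1/2.50
W = 0.4000 seconds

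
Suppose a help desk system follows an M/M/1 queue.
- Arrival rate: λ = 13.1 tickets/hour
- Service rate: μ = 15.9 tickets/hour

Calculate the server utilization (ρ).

Server utilization: ρ = λ/μ
ρ = 13.1/15.9 = 0.8239
The server is busy 82.39% of the time.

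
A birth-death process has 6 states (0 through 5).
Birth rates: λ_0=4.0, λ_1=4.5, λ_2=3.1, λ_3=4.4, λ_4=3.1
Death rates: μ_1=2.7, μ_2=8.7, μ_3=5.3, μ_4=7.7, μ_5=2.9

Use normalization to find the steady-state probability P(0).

Ratios P(n)/P(0) = (λ₀···λₙ₋₁)/(μ₁···μₙ):
P(1)/P(0) = (4.0)/(2.7) = 1.4815
P(2)/P(0) = (4.0×4.5)/(2.7×8.7) = 0.7663
P(3)/P(0) = (4.0×4.5×3.1)/(2.7×8.7×5.3) = 0.4482
P(4)/P(0) = (4.0×4.5×3.1×4.4)/(2.7×8.7×5.3×7.7) = 0.2561
P(5)/P(0) = (4.0×4.5×3.1×4.4×3.1)/(2.7×8.7×5.3×7.7×2.9) = 0.2738

Normalization: ∑ P(n) = 1
P(0) × (1.0000 + 1.4815 + 0.7663 + 0.4482 + 0.2561 + 0.2738) = 1
P(0) × 4.2259 = 1
P(0) = 1/4.2259 = 0.2366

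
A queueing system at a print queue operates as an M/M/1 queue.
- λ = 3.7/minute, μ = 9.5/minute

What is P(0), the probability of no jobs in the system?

ρ = λ/μ = 3.7/9.5 = 0.3895
P(0) = 1 - ρ = 1 - 0.3895 = 0.6105
The server is idle 61.05% of the time.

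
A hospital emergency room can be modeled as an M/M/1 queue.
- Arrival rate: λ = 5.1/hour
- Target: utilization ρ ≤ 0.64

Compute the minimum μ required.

ρ = λ/μ, so μ = λ/ρ
μ ≥ 5.1/0.64 = 7.9687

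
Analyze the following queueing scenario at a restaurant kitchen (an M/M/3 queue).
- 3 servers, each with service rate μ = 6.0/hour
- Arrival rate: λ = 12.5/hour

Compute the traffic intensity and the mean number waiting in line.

Traffic intensity: ρ = λ/(cμ) = 12.5/(3×6.0) = 0.6944
Since ρ = 0.6944 < 1, system is stable.
Offered load a = λ/μ = cρ = 12.5/6.0 = 2.0833
P₀ = [ Σₙ₌₀^2 aⁿ/n! + a^3/(3!(1-ρ)) ]⁻¹
Σ = a^0/0! + a^1/1! + a^2/2! = 1.00000 + 2.08333 + 2.17014 = 5.2535
a^3/(3!(1-ρ)) = 9.04225/(6 × 0.305556) = 4.9321
P₀ = 1/(5.2535 + 4.9321) = 0.09818
Lq = P₀·a^3·ρ / (3!(1-ρ)²) = 0.09818 × 9.0422 × 0.6944 / (6 × 0.09336) = 1.1005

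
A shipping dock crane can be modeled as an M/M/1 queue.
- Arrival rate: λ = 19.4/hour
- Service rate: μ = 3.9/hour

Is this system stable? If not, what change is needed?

Stability requires ρ = λ/(cμ) < 1
ρ = 19.4/(1 × 3.9) = 19.4/3.90 = 4.9744
Since 4.9744 ≥ 1, the system is UNSTABLE.
Queue grows without bound. Need μ > λ = 19.4.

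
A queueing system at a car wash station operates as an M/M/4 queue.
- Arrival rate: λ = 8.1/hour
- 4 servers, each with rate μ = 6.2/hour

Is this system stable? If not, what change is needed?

Stability requires ρ = λ/(cμ) < 1
ρ = 8.1/(4 × 6.2) = 8.1/24.80 = 0.3266
Since 0.3266 < 1, the system is STABLE.
The servers are busy 32.66% of the time.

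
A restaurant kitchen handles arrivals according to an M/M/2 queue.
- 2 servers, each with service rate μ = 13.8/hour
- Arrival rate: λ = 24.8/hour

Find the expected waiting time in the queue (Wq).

Traffic intensity: ρ = λ/(cμ) = 24.8/(2×13.8) = 0.8986
Since ρ = 0.8986 < 1, system is stable.
Offered load a = λ/μ = cρ = 24.8/13.8 = 1.7971
P₀ = [ Σₙ₌₀^1 aⁿ/n! + a^2/(2!(1-ρ)) ]⁻¹
Σ = a^0/0! + a^1/1! = 1.0000 + 1.7971 = 2.7971
a^2/(2!(1-ρ)) = 3.2296/(2 × 0.10145) = 15.9172
P₀ = 1/(2.7971 + 15.9172) = 0.05344
Lq = P₀·a^2·ρ / (2!(1-ρ)²) = 0.053435 × 3.2296 × 0.89855 / (2 × 0.010292) = 7.5333
Wq = Lq/λ = 7.5333/24.8 = 0.3038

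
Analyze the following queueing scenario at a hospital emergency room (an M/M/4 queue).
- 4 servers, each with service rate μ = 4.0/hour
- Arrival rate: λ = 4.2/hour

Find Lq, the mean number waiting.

Traffic intensity: ρ = λ/(cμ) = 4.2/(4×4.0) = 0.2625
Since ρ = 0.2625 < 1, system is stable.
Offered load a = λ/μ = cρ = 4.2/4.0 = 1.0500
P₀ = [ Σₙ₌₀^3 aⁿ/n! + a^4/(4!(1-ρ)) ]⁻¹
Σ = a^0/0! + a^1/1! + a^2/2! + a^3/3! = 1.0000 + 1.0500 + 0.5513 + 0.1929 = 2.7942
a^4/(4!(1-ρ)) = 1.2155/(24 × 0.7375) = 0.06867
P₀ = 1/(2.7942 + 0.06867) = 0.3493
Lq = P₀·a^4·ρ / (4!(1-ρ)²) = 0.3493 × 1.2155 × 0.2625 / (24 × 0.5439) = 0.008538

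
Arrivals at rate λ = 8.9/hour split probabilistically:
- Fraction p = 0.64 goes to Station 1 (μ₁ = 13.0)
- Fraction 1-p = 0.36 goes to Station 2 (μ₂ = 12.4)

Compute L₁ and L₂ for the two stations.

Effective rates: λ₁ = 8.9×0.64 = 5.696, λ₂ = 8.9×0.36 = 3.204
Station 1: ρ₁ = 5.696/13.0 = 0.43815, L₁ = ρ₁/(1-ρ₁) = 0.43815/(1-0.43815) = 0.7798
Station 2: ρ₂ = 3.204/12.4 = 0.2584, L₂ = ρ₂/(1-ρ₂) = 0.2584/(1-0.2584) = 0.3484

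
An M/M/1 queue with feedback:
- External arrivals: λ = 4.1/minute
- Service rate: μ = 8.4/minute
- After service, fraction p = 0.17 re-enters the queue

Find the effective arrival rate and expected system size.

Effective arrival rate: λ_eff = λ/(1-p) = 4.1/(1-0.17) = 4.1/0.83 = 4.9398
ρ = λ_eff/μ = 4.9398/8.4 = 0.58807
L = ρ/(1-ρ) = 0.58807/(1-0.58807) = 1.4276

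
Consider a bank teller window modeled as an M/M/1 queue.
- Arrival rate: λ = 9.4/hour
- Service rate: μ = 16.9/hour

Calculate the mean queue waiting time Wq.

First, compute utilization: ρ = λ/μ = 9.4/16.9 = 0.5562
For M/M/1: Wq = λ/(μ(μ-λ))
Wq = 9.4/(16.9 × (16.9-9.4))
Wq = 9.4/(16.9 × 7.50)
Wq = 0.07416 hours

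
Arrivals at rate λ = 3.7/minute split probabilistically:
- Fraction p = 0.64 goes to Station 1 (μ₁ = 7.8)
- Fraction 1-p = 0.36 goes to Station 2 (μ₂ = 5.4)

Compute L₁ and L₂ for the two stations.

Effective rates: λ₁ = 3.7×0.64 = 2.368, λ₂ = 3.7×0.36 = 1.332
Station 1: ρ₁ = 2.368/7.8 = 0.30359, L₁ = ρ₁/(1-ρ₁) = 0.30359/(1-0.30359) = 0.4359
Station 2: ρ₂ = 1.332/5.4 = 0.24667, L₂ = ρ₂/(1-ρ₂) = 0.24667/(1-0.24667) = 0.3274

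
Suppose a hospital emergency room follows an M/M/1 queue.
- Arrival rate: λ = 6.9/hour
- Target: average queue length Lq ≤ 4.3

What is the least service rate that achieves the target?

For M/M/1: Lq = λ²/(μ(μ-λ))
Need Lq ≤ 4.3, i.e. μ(μ-λ) ≥ λ²/4.3
μ² - 6.9μ - 47.61/4.3 ≥ 0  →  μ² - 6.9μ - 11.0721 ≥ 0
Quadratic formula (positive root): μ = [λ + √(λ² + 4×11.0721)]/2
Discriminant: 47.61 + 4×11.0721 = 91.8984, √91.8984 = 9.5864
μ ≥ (6.9 + 9.5864)/2 = 8.2432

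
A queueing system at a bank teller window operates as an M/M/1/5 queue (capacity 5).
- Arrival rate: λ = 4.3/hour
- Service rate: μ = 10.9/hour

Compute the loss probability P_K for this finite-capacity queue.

ρ = λ/μ = 4.3/10.9 = 0.394495
P₀ = (1-ρ)/(1-ρ^(K+1)) = (1-0.394495)/(1-0.394495^6) = 0.6055/0.9962 = 0.6078
P_K = P₀×ρ^K = 0.6078 × 0.394495^5 = 0.6078 × 0.009554 = 0.005807
Blocking probability = 0.58%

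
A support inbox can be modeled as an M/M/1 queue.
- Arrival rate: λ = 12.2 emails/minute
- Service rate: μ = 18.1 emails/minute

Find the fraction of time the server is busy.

Server utilization: ρ = λ/μ
ρ = 12.2/18.1 = 0.6740
The server is busy 67.40% of the time.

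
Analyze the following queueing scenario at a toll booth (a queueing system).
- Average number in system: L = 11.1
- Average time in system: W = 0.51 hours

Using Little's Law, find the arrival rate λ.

Little's Law: L = λW, so λ = L/W
λ = 11.1/0.51 = 21.7647 vehicles/hour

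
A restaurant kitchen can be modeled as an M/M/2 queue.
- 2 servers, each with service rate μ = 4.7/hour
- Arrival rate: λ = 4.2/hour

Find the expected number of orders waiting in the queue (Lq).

Traffic intensity: ρ = λ/(cμ) = 4.2/(2×4.7) = 0.4468
Since ρ = 0.4468 < 1, system is stable.
Offered load a = λ/μ = cρ = 4.2/4.7 = 0.8936
P₀ = [ Σₙ₌₀^1 aⁿ/n! + a^2/(2!(1-ρ)) ]⁻¹
Σ = a^0/0! + a^1/1! = 1.0000 + 0.8936 = 1.8936
a^2/(2!(1-ρ)) = 0.7986/(2 × 0.5532) = 0.7218
P₀ = 1/(1.8936 + 0.7218) = 0.3824
Lq = P₀·a^2·ρ / (2!(1-ρ)²) = 0.38235 × 0.79855 × 0.44681 / (2 × 0.30602) = 0.2229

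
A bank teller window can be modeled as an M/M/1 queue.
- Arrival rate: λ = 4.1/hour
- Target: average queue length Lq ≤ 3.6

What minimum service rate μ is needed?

For M/M/1: Lq = λ²/(μ(μ-λ))
Need Lq ≤ 3.6, i.e. μ(μ-λ) ≥ λ²/3.6
μ² - 4.1μ - 16.81/3.6 ≥ 0  →  μ² - 4.1μ - 4.66944 ≥ 0
Quadratic formula (positive root): μ = [λ + √(λ² + 4×4.66944)]/2
Discriminant: 16.81 + 4×4.66944 = 35.4878, √35.4878 = 5.9572
μ ≥ (4.1 + 5.9572)/2 = 5.0286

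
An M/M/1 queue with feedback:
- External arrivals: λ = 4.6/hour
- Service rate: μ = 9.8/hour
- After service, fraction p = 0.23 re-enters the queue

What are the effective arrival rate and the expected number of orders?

Effective arrival rate: λ_eff = λ/(1-p) = 4.6/(1-0.23) = 4.6/0.77 = 5.9740
ρ = λ_eff/μ = 5.9740/9.8 = 0.60959
L = ρ/(1-ρ) = 0.60959/(1-0.60959) = 1.5614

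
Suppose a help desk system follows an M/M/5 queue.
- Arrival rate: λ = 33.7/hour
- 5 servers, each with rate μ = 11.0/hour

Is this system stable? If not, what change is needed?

Stability requires ρ = λ/(cμ) < 1
ρ = 33.7/(5 × 11.0) = 33.7/55.00 = 0.6127
Since 0.6127 < 1, the system is STABLE.
The servers are busy 61.27% of the time.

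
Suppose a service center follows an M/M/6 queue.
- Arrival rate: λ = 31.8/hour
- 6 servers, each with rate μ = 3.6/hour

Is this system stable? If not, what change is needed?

Stability requires ρ = λ/(cμ) < 1
ρ = 31.8/(6 × 3.6) = 31.8/21.60 = 1.4722
Since 1.4722 ≥ 1, the system is UNSTABLE.
Need c > λ/μ = 31.8/3.6 = 8.83.
Minimum servers needed: c = 9.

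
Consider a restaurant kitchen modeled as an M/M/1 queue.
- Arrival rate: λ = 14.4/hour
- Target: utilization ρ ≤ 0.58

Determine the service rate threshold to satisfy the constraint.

ρ = λ/μ, so μ = λ/ρ
μ ≥ 14.4/0.58 = 24.8276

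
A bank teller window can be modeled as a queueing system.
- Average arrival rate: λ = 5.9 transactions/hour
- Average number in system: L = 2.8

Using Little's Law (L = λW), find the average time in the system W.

Little's Law: L = λW, so W = L/λ
W = 2.8/5.9 = 0.4746 hours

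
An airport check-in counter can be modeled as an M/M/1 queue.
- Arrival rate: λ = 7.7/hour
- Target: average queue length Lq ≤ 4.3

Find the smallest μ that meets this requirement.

For M/M/1: Lq = λ²/(μ(μ-λ))
Need Lq ≤ 4.3, i.e. μ(μ-λ) ≥ λ²/4.3
μ² - 7.7μ - 59.29/4.3 ≥ 0  →  μ² - 7.7μ - 13.78837 ≥ 0
Quadratic formula (positive root): μ = [λ + √(λ² + 4×13.78837)]/2
Discriminant: 59.29 + 4×13.78837 = 114.4435, √114.4435 = 10.6978
μ ≥ (7.7 + 10.6978)/2 = 9.1989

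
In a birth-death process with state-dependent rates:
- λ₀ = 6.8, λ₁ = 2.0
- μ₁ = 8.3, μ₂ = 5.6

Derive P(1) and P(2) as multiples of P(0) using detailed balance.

Balance equations:
State 0: λ₀P₀ = μ₁P₁ → P₁ = (λ₀/μ₁)P₀ = (6.8/8.3)P₀ = 0.8193P₀
State 1: P₂ = (λ₀λ₁)/(μ₁μ₂)P₀ = (6.8×2.0)/(8.3×5.6)P₀ = 0.2926P₀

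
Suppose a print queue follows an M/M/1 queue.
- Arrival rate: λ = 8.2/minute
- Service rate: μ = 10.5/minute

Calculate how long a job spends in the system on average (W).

First, compute utilization: ρ = λ/μ = 8.2/10.5 = 0.7810
For M/M/1: W = 1/(μ-λ)
W = 1/(10.5-8.2) = 1/2.30
W = 0.4348 minutes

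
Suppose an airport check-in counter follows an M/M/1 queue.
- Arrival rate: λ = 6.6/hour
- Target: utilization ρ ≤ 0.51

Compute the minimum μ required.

ρ = λ/μ, so μ = λ/ρ
μ ≥ 6.6/0.51 = 12.9412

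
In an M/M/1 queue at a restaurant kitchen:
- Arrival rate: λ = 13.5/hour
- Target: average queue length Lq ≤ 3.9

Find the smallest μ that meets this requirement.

For M/M/1: Lq = λ²/(μ(μ-λ))
Need Lq ≤ 3.9, i.e. μ(μ-λ) ≥ λ²/3.9
μ² - 13.5μ - 182.25/3.9 ≥ 0  →  μ² - 13.5μ - 46.73077 ≥ 0
Quadratic formula (positive root): μ = [λ + √(λ² + 4×46.73077)]/2
Discriminant: 182.25 + 4×46.73077 = 369.1731, √369.1731 = 19.2139
μ ≥ (13.5 + 19.2139)/2 = 16.3569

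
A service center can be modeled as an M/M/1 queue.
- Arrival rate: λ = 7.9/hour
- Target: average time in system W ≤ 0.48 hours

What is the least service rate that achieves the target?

For M/M/1: W = 1/(μ-λ)
Need W ≤ 0.48, so 1/(μ-λ) ≤ 0.48
μ - λ ≥ 1/0.48 = 2.0833
μ ≥ 7.9 + 2.0833 = 9.9833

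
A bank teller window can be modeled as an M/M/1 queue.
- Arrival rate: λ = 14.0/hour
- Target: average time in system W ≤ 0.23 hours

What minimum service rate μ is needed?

For M/M/1: W = 1/(μ-λ)
Need W ≤ 0.23, so 1/(μ-λ) ≤ 0.23
μ - λ ≥ 1/0.23 = 4.3478
μ ≥ 14.0 + 4.3478 = 18.3478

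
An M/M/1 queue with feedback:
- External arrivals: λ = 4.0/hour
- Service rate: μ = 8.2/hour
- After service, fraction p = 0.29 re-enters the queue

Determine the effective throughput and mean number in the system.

Effective arrival rate: λ_eff = λ/(1-p) = 4.0/(1-0.29) = 4.0/0.71 = 5.6338
ρ = λ_eff/μ = 5.6338/8.2 = 0.68705
L = ρ/(1-ρ) = 0.68705/(1-0.68705) = 2.1954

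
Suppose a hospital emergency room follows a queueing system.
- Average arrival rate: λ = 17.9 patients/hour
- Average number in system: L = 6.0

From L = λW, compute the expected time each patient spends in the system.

Little's Law: L = λW, so W = L/λ
W = 6.0/17.9 = 0.3352 hours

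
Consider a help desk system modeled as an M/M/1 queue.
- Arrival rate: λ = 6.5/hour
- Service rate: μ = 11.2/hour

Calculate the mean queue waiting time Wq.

First, compute utilization: ρ = λ/μ = 6.5/11.2 = 0.5804
For M/M/1: Wq = λ/(μ(μ-λ))
Wq = 6.5/(11.2 × (11.2-6.5))
Wq = 6.5/(11.2 × 4.70)
Wq = 0.1235 hours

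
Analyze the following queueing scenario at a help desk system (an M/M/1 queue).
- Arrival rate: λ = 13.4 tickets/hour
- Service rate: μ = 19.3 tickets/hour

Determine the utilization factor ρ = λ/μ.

Server utilization: ρ = λ/μ
ρ = 13.4/19.3 = 0.6943
The server is busy 69.43% of the time.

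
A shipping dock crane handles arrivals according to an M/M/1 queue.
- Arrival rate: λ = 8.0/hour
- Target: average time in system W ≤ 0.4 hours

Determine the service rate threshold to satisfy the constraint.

For M/M/1: W = 1/(μ-λ)
Need W ≤ 0.4, so 1/(μ-λ) ≤ 0.4
μ - λ ≥ 1/0.4 = 2.5000
μ ≥ 8.0 + 2.5000 = 10.5000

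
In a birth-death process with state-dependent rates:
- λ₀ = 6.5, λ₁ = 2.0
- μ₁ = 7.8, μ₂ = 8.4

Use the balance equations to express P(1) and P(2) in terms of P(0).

Balance equations:
State 0: λ₀P₀ = μ₁P₁ → P₁ = (λ₀/μ₁)P₀ = (6.5/7.8)P₀ = 0.8333P₀
State 1: P₂ = (λ₀λ₁)/(μ₁μ₂)P₀ = (6.5×2.0)/(7.8×8.4)P₀ = 0.1984P₀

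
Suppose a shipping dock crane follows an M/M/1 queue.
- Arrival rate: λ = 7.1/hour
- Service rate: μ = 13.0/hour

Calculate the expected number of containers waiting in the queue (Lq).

ρ = λ/μ = 7.1/13.0 = 0.5462
For M/M/1: Lq = λ²/(μ(μ-λ))
Lq = 50.41/(13.0 × 5.90)
Lq = 0.6572 containers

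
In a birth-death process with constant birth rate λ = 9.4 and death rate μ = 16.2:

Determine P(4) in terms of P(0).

For constant rates: P(n)/P(0) = (λ/μ)^n
P(4)/P(0) = (9.4/16.2)^4 = 0.58025^4 = 0.1134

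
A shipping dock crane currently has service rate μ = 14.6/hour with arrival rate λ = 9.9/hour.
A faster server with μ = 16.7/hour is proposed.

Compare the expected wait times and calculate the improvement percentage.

System 1: ρ₁ = 9.9/14.6 = 0.6781, W₁ = 1/(14.6-9.9) = 0.21277
System 2: ρ₂ = 9.9/16.7 = 0.5928, W₂ = 1/(16.7-9.9) = 0.14706
Improvement: (W₁-W₂)/W₁ = (0.21277-0.14706)/0.21277 = 30.88%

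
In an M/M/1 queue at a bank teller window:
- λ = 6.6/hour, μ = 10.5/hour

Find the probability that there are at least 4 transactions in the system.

ρ = λ/μ = 6.6/10.5 = 0.6286
P(N ≥ n) = ρⁿ
P(N ≥ 4) = 0.6286^4
P(N ≥ 4) = 0.1561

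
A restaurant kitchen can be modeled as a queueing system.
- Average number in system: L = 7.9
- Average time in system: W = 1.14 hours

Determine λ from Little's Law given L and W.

Little's Law: L = λW, so λ = L/W
λ = 7.9/1.14 = 6.9298 orders/hour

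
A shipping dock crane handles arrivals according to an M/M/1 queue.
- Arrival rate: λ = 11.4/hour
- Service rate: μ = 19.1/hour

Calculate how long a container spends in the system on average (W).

First, compute utilization: ρ = λ/μ = 11.4/19.1 = 0.5969
For M/M/1: W = 1/(μ-λ)
W = 1/(19.1-11.4) = 1/7.70
W = 0.1299 hours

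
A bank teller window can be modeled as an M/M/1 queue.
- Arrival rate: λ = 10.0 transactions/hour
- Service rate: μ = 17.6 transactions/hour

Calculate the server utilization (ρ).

Server utilization: ρ = λ/μ
ρ = 10.0/17.6 = 0.5682
The server is busy 56.82% of the time.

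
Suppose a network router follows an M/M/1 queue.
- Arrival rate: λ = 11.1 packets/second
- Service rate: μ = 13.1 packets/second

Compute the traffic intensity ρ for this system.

Server utilization: ρ = λ/μ
ρ = 11.1/13.1 = 0.8473
The server is busy 84.73% of the time.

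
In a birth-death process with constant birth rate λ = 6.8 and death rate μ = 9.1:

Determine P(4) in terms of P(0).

For constant rates: P(n)/P(0) = (λ/μ)^n
P(4)/P(0) = (6.8/9.1)^4 = 0.74725^4 = 0.3118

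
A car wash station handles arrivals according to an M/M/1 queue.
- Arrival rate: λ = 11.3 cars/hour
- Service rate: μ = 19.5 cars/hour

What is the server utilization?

Server utilization: ρ = λ/μ
ρ = 11.3/19.5 = 0.5795
The server is busy 57.95% of the time.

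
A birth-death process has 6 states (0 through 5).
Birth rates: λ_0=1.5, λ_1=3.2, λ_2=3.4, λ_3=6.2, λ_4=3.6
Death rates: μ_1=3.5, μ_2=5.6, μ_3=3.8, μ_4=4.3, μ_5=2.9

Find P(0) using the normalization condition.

Ratios P(n)/P(0) = (λ₀···λₙ₋₁)/(μ₁···μₙ):
P(1)/P(0) = (1.5)/(3.5) = 0.4286
P(2)/P(0) = (1.5×3.2)/(3.5×5.6) = 0.2449
P(3)/P(0) = (1.5×3.2×3.4)/(3.5×5.6×3.8) = 0.2191
P(4)/P(0) = (1.5×3.2×3.4×6.2)/(3.5×5.6×3.8×4.3) = 0.3159
P(5)/P(0) = (1.5×3.2×3.4×6.2×3.6)/(3.5×5.6×3.8×4.3×2.9) = 0.3922

Normalization: ∑ P(n) = 1
P(0) × (1.0000 + 0.4286 + 0.2449 + 0.2191 + 0.3159 + 0.3922) = 1
P(0) × 2.6007 = 1
P(0) = 1/2.6007 = 0.3845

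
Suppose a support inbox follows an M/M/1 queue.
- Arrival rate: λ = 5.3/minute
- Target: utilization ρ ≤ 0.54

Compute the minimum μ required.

ρ = λ/μ, so μ = λ/ρ
μ ≥ 5.3/0.54 = 9.8148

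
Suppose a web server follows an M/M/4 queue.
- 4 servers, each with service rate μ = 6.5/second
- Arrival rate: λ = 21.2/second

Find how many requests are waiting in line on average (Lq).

Traffic intensity: ρ = λ/(cμ) = 21.2/(4×6.5) = 0.8154
Since ρ = 0.8154 < 1, system is stable.
Offered load a = λ/μ = cρ = 21.2/6.5 = 3.2615
P₀ = [ Σₙ₌₀^3 aⁿ/n! + a^4/(4!(1-ρ)) ]⁻¹
Σ = a^0/0! + a^1/1! + a^2/2! + a^3/3! = 1.00000 + 3.26154 + 5.31882 + 5.78251 = 15.3629
a^4/(4!(1-ρ)) = 113.1592/(24 × 0.1846154) = 25.5394
P₀ = 1/(15.3629 + 25.5394) = 0.02445
Lq = P₀·a^4·ρ / (4!(1-ρ)²) = 0.024449 × 113.1592 × 0.81538 / (24 × 0.034083) = 2.7578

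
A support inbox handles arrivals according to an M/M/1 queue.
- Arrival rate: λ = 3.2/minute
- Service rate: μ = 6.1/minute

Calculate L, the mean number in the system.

ρ = λ/μ = 3.2/6.1 = 0.5246
For M/M/1: L = λ/(μ-λ)
L = 3.2/(6.1-3.2) = 3.2/2.90
L = 1.1034 emails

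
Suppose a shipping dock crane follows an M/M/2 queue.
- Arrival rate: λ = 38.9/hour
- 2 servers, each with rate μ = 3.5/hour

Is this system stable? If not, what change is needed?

Stability requires ρ = λ/(cμ) < 1
ρ = 38.9/(2 × 3.5) = 38.9/7.00 = 5.5571
Since 5.5571 ≥ 1, the system is UNSTABLE.
Need c > λ/μ = 38.9/3.5 = 11.11.
Minimum servers needed: c = 12.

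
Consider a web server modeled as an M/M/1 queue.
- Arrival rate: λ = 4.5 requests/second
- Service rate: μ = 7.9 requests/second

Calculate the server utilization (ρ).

Server utilization: ρ = λ/μ
ρ = 4.5/7.9 = 0.5696
The server is busy 56.96% of the time.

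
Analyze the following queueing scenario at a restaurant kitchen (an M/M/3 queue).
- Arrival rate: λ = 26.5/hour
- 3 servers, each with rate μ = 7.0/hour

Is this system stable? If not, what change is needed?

Stability requires ρ = λ/(cμ) < 1
ρ = 26.5/(3 × 7.0) = 26.5/21.00 = 1.2619
Since 1.2619 ≥ 1, the system is UNSTABLE.
Need c > λ/μ = 26.5/7.0 = 3.79.
Minimum servers needed: c = 4.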